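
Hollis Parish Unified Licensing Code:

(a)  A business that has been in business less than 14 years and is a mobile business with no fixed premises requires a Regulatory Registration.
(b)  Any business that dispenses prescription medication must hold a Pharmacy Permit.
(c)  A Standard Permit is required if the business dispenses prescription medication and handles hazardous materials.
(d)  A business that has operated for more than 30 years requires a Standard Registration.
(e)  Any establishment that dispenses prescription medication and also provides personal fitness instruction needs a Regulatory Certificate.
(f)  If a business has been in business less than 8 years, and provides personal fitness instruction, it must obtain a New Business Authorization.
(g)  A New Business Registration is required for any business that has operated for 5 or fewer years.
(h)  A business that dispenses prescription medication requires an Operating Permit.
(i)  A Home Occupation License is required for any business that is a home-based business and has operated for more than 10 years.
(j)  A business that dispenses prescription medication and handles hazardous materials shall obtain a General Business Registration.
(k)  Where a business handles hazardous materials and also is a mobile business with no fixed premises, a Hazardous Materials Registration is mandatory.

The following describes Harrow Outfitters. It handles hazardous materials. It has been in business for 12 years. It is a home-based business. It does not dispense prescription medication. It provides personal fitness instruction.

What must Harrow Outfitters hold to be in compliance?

Home Occupation License

(a) years in business 12 < 14; is a home-based business (not: is a mobile business with no fixed premises) → Regulatory Registration not required.
(b) does not dispense prescription medication → Pharmacy Permit not required.
(c) does not dispense prescription medication; handles hazardous materials → Standard Permit not required.
(d) years in business 12 ≤ 30 → Standard Registration not required.
(e) does not dispense prescription medication; provides personal fitness instruction → Regulatory Certificate not required.
(f) years in business 12 ≥ 8; provides personal fitness instruction → New Business Authorization not required.
(g) years in business 12 > 5 → New Business Registration not required.
(h) does not dispense prescription medication → Operating Permit not required.
(i) is a home-based business; years in business 12 > 10 → Home Occupation License required.
(j) does not dispense prescription medication; handles hazardous materials → General Business Registration not required.
(k) handles hazardous materials; is a home-based business (not: is a mobile business with no fixed premises) → Hazardous Materials Registration not required.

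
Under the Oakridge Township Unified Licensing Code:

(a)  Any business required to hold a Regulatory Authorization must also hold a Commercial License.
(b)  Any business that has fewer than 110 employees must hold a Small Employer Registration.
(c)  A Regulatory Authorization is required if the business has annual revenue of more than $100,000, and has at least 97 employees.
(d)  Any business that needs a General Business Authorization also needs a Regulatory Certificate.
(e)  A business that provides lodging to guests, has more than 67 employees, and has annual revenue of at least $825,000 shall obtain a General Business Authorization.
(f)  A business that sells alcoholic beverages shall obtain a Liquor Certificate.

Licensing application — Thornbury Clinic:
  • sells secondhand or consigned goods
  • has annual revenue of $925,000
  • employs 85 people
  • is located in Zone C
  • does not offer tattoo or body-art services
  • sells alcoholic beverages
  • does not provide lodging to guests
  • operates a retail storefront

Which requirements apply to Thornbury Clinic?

(a) Regulatory Authorization is not required → no effect.
(b) employees 85 < 110 → Small Employer Registration required.
(c) revenue $925,000 > $100,000; employees 85 < 97 → Regulatory Authorization not required.
(d) General Business Authorization is not required → no effect.
(e) does not provide lodging to guests; employees 85 > 67; revenue $925,000 ≥ $825,000 → General Business Authorization not required.
(f) sells alcoholic beverages → Liquor Certificate required.

Liquor Certificate, Small Employer Registration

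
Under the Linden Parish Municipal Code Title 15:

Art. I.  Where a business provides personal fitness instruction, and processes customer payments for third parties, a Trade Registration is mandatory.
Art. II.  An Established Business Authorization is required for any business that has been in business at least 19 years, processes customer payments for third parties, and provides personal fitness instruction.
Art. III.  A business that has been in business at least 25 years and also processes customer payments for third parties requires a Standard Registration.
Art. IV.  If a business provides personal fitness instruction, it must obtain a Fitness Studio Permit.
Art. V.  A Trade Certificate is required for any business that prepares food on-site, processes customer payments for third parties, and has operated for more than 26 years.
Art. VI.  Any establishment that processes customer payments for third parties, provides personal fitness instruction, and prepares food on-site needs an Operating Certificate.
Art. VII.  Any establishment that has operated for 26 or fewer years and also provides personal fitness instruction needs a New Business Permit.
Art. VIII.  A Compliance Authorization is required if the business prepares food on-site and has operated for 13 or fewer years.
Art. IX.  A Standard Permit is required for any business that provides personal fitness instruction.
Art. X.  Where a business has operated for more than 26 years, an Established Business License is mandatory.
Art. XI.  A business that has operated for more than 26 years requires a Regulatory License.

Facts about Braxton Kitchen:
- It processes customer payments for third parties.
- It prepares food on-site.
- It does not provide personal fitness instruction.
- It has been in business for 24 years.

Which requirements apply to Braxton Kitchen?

None

Art. I. does not provide personal fitness instruction; processes customer payments for third parties → Trade Registration not required.
Art. II. years in business 24 ≥ 19; processes customer payments for third parties; does not provide personal fitness instruction → Established Business Authorization not required.
Art. III. years in business 24 < 25; processes customer payments for third parties → Standard Registration not required.
Art. IV. does not provide personal fitness instruction → Fitness Studio Permit not required.
Art. V. prepares food on-site; processes customer payments for third parties; years in business 24 ≤ 26 → Trade Certificate not required.
Art. VI. processes customer payments for third parties; does not provide personal fitness instruction; prepares food on-site → Operating Certificate not required.
Art. VII. years in business 24 ≤ 26; does not provide personal fitness instruction → New Business Permit not required.
Art. VIII. prepares food on-site; years in business 24 > 13 → Compliance Authorization not required.
Art. IX. does not provide personal fitness instruction → Standard Permit not required.
Art. X. years in business 24 ≤ 26 → Established Business License not required.
Art. XI. years in business 24 ≤ 26 → Regulatory License not required.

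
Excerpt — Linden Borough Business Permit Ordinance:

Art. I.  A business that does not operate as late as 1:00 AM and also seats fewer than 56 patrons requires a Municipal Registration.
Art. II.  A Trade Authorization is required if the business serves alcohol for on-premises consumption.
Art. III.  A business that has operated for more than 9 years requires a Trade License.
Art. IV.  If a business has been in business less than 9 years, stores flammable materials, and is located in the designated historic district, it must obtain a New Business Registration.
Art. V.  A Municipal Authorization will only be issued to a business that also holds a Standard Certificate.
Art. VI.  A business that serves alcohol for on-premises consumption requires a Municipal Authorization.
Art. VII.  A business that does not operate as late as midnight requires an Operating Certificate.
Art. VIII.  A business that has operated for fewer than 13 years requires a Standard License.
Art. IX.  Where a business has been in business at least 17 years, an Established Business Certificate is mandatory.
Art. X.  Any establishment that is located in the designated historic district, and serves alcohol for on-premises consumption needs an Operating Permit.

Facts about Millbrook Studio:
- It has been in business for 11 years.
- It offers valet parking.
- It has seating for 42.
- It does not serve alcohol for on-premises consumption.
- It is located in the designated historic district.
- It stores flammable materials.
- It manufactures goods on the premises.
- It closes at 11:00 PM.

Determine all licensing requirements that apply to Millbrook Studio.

Art. I. closes 11:00 PM, at/before 1:00 AM; seating 42 < 56 → Municipal Registration required.
Art. II. does not serve alcohol for on-premises consumption → Trade Authorization not required.
Art. III. years in business 11 > 9 → Trade License required.
Art. IV. years in business 11 ≥ 9; stores flammable materials; is located in the designated historic district → New Business Registration not required.
Art. V. Municipal Authorization is not required → no effect.
Art. VI. does not serve alcohol for on-premises consumption → Municipal Authorization not required.
Art. VII. closes 11:00 PM, at/before midnight → Operating Certificate required.
Art. VIII. years in business 11 < 13 → Standard License required.
Art. IX. years in business 11 < 17 → Established Business Certificate not required.
Art. X. is located in the designated historic district; does not serve alcohol for on-premises consumption → Operating Permit not required.

Municipal Registration, Operating Certificate, Standard License, Trade License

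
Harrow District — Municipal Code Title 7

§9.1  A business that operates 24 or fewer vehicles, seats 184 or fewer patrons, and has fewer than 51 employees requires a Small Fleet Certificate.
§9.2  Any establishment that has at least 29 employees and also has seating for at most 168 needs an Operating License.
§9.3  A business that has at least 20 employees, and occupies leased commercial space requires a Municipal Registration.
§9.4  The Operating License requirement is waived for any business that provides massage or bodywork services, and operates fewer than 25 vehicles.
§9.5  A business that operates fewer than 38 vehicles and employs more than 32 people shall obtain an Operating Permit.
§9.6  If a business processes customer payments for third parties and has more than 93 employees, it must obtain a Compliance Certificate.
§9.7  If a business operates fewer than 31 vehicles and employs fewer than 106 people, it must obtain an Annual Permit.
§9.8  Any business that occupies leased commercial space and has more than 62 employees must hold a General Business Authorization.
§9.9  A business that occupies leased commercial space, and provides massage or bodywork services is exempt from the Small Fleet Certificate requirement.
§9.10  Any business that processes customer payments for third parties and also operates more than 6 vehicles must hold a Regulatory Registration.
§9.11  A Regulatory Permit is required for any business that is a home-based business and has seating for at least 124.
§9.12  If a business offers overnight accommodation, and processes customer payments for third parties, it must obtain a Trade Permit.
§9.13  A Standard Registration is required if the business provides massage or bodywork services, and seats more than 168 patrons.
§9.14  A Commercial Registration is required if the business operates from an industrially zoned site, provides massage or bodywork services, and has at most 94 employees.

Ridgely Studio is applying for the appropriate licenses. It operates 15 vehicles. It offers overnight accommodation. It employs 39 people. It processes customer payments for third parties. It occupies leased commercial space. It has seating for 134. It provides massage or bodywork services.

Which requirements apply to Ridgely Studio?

§9.1 vehicles 15 ≤ 24; seating 134 ≤ 184; employees 39 < 51 → Small Fleet Certificate required.
§9.2 employees 39 ≥ 29; seating 134 ≤ 168 → Operating License required.
§9.3 employees 39 ≥ 20; occupies leased commercial space → Municipal Registration required.
§9.4 provides massage or bodywork services; vehicles 15 < 25 → exempt from Operating License.
§9.5 vehicles 15 < 38; employees 39 > 32 → Operating Permit required.
§9.6 processes customer payments for third parties; employees 39 ≤ 93 → Compliance Certificate not required.
§9.7 vehicles 15 < 31; employees 39 < 106 → Annual Permit required.
§9.8 occupies leased commercial space; employees 39 ≤ 62 → General Business Authorization not required.
§9.9 occupies leased commercial space; provides massage or bodywork services → exempt from Small Fleet Certificate.
§9.10 processes customer payments for third parties; vehicles 15 > 6 → Regulatory Registration required.
§9.11 occupies leased commercial space (not: is a home-based business); seating 134 ≥ 124 → Regulatory Permit not required.
§9.12 offers overnight accommodation; processes customer payments for third parties → Trade Permit required.
§9.13 provides massage or bodywork services; seating 134 ≤ 168 → Standard Registration not required.
§9.14 occupies leased commercial space (not: operates from an industrially zoned site); provides massage or bodywork services; employees 39 ≤ 94 → Commercial Registration not required.

Annual Permit, Municipal Registration, Operating Permit, Regulatory Registration, Trade Permit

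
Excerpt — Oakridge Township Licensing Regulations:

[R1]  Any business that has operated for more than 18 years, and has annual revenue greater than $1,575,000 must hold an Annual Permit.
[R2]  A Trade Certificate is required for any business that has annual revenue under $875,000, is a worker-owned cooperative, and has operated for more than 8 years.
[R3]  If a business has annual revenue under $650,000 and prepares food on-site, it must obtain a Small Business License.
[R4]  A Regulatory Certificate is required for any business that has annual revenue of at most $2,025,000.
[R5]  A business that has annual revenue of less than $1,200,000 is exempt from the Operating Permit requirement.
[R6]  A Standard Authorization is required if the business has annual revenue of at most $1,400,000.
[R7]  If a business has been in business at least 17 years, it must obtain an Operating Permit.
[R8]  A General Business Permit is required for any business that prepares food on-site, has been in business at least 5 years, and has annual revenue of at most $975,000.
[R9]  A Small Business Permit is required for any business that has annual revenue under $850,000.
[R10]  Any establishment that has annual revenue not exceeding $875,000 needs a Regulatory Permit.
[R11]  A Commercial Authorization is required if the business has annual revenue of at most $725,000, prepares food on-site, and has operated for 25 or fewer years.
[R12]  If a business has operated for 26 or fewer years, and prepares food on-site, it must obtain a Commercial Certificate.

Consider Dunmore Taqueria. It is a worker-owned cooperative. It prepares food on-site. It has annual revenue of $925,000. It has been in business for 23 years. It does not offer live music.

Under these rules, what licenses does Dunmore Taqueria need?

[R1] years in business 23 > 18; revenue $925,000 ≤ $1,575,000 → Annual Permit not required.
[R2] revenue $925,000 ≥ $875,000; is a worker-owned cooperative; years in business 23 > 8 → Trade Certificate not required.
[R3] revenue $925,000 ≥ $650,000; prepares food on-site → Small Business License not required.
[R4] revenue $925,000 ≤ $2,025,000 → Regulatory Certificate required.
[R5] revenue $925,000 < $1,200,000 → exempt from Operating Permit.
[R6] revenue $925,000 ≤ $1,400,000 → Standard Authorization required.
[R7] years in business 23 ≥ 17 → Operating Permit required.
[R8] prepares food on-site; years in business 23 ≥ 5; revenue $925,000 ≤ $975,000 → General Business Permit required.
[R9] revenue $925,000 ≥ $850,000 → Small Business Permit not required.
[R10] revenue $925,000 > $875,000 → Regulatory Permit not required.
[R11] revenue $925,000 > $725,000; prepares food on-site; years in business 23 ≤ 25 → Commercial Authorization not required.
[R12] years in business 23 ≤ 26; prepares food on-site → Commercial Certificate required.

Commercial Certificate, General Business Permit, Regulatory Certificate, Standard Authorization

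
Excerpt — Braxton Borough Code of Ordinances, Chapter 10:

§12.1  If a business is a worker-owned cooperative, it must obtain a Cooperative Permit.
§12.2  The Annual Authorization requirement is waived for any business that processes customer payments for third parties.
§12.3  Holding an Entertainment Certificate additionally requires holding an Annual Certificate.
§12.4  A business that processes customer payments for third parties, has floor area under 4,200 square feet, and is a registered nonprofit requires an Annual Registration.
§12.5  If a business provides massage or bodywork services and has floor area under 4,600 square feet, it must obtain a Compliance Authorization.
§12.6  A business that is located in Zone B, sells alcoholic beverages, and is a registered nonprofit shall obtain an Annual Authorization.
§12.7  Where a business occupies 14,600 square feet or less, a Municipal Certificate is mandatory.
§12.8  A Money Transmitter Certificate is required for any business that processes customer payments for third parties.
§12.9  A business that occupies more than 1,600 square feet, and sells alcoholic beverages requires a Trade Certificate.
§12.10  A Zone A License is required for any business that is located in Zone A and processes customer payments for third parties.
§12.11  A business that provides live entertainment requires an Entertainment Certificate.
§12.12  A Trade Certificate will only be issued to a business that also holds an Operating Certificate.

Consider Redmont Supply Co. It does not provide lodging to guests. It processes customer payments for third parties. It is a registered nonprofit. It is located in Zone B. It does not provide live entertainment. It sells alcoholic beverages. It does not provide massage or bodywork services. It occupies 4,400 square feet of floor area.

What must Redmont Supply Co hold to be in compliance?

Money Transmitter Certificate, Municipal Certificate, Operating Certificate, Trade Certificate

§12.1 is a registered nonprofit (not: is a worker-owned cooperative) → Cooperative Permit not required.
§12.2 processes customer payments for third parties → exempt from Annual Authorization.
§12.3 Entertainment Certificate is not required → no effect.
§12.4 processes customer payments for third parties; floor area 4,400 square feet ≥ 4,200 square feet; is a registered nonprofit → Annual Registration not required.
§12.5 does not provide massage or bodywork services; floor area 4,400 square feet < 4,600 square feet → Compliance Authorization not required.
§12.6 is located in Zone B; sells alcoholic beverages; is a registered nonprofit → Annual Authorization required.
§12.7 floor area 4,400 square feet ≤ 14,600 square feet → Municipal Certificate required.
§12.8 processes customer payments for third parties → Money Transmitter Certificate required.
§12.9 floor area 4,400 square feet > 1,600 square feet; sells alcoholic beverages → Trade Certificate required.
§12.10 is located in Zone B (not: is located in Zone A); processes customer payments for third parties → Zone A License not required.
§12.11 does not provide live entertainment → Entertainment Certificate not required.
§12.12 Trade Certificate is required → Operating Certificate also required.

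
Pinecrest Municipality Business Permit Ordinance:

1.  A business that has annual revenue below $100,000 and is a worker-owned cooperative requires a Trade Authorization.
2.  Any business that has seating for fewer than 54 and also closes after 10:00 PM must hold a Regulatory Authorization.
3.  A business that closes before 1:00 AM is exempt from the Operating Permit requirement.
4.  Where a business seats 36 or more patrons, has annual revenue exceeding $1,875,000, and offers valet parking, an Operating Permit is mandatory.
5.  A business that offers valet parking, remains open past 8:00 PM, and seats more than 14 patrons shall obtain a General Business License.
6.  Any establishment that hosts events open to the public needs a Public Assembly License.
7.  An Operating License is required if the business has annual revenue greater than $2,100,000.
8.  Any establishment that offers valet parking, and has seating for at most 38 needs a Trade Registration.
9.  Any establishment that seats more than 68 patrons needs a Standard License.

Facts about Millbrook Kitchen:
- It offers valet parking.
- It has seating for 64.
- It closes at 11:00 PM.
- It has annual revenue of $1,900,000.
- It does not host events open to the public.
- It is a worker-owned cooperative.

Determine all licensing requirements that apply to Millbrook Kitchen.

General Business License

1. revenue $1,900,000 ≥ $100,000; is a worker-owned cooperative → Trade Authorization not required.
2. seating 64 ≥ 54; closes 11:00 PM, after 10:00 PM → Regulatory Authorization not required.
3. closes 11:00 PM, at/before 1:00 AM → exempt from Operating Permit.
4. seating 64 ≥ 36; revenue $1,900,000 > $1,875,000; offers valet parking → Operating Permit required.
5. offers valet parking; closes 11:00 PM, after 8:00 PM; seating 64 > 14 → General Business License required.
6. does not host events open to the public → Public Assembly License not required.
7. revenue $1,900,000 ≤ $2,100,000 → Operating License not required.
8. offers valet parking; seating 64 > 38 → Trade Registration not required.
9. seating 64 ≤ 68 → Standard License not required.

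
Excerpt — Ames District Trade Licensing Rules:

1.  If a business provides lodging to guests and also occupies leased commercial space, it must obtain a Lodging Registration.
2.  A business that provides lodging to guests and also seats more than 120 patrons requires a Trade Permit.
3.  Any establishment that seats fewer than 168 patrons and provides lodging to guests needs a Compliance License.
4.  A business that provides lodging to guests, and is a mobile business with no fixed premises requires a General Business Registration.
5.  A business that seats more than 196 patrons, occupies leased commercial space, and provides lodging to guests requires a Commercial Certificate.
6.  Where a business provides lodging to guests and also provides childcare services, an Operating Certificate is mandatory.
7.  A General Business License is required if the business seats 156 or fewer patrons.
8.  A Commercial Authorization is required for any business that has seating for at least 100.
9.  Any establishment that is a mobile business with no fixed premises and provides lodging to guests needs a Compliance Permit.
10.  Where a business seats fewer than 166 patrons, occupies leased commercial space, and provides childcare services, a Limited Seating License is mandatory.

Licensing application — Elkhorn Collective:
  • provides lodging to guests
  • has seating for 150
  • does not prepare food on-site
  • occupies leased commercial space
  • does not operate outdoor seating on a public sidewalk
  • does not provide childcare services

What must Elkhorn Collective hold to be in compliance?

Commercial Authorization, Compliance License, General Business License, Lodging Registration, Trade Permit

1. provides lodging to guests; occupies leased commercial space → Lodging Registration required.
2. provides lodging to guests; seating 150 > 120 → Trade Permit required.
3. seating 150 < 168; provides lodging to guests → Compliance License required.
4. provides lodging to guests; occupies leased commercial space (not: is a mobile business with no fixed premises) → General Business Registration not required.
5. seating 150 ≤ 196; occupies leased commercial space; provides lodging to guests → Commercial Certificate not required.
6. provides lodging to guests; does not provide childcare services → Operating Certificate not required.
7. seating 150 ≤ 156 → General Business License required.
8. seating 150 ≥ 100 → Commercial Authorization required.
9. occupies leased commercial space (not: is a mobile business with no fixed premises); provides lodging to guests → Compliance Permit not required.
10. seating 150 < 166; occupies leased commercial space; does not provide childcare services → Limited Seating License not required.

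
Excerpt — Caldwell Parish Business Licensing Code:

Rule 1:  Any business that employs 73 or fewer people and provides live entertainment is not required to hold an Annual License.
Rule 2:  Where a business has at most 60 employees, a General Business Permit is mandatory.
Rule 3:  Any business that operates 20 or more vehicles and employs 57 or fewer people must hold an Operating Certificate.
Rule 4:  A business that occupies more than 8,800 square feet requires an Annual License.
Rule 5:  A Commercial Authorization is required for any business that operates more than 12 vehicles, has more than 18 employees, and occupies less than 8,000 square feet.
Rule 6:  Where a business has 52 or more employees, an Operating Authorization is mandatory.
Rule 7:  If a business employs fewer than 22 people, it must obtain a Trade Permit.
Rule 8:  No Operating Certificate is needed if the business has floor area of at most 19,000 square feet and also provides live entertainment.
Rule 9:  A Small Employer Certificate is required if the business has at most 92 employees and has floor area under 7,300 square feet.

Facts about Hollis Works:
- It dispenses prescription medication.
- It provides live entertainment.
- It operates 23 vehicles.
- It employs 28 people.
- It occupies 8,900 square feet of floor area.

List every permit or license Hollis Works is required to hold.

Rule 1: employees 28 ≤ 73; provides live entertainment → exempt from Annual License.
Rule 2: employees 28 ≤ 60 → General Business Permit required.
Rule 3: vehicles 23 ≥ 20; employees 28 ≤ 57 → Operating Certificate required.
Rule 4: floor area 8,900 square feet > 8,800 square feet → Annual License required.
Rule 5: vehicles 23 > 12; employees 28 > 18; floor area 8,900 square feet ≥ 8,000 square feet → Commercial Authorization not required.
Rule 6: employees 28 < 52 → Operating Authorization not required.
Rule 7: employees 28 ≥ 22 → Trade Permit not required.
Rule 8: floor area 8,900 square feet ≤ 19,000 square feet; provides live entertainment → exempt from Operating Certificate.
Rule 9: employees 28 ≤ 92; floor area 8,900 square feet ≥ 7,300 square feet → Small Employer Certificate not required.

General Business Permit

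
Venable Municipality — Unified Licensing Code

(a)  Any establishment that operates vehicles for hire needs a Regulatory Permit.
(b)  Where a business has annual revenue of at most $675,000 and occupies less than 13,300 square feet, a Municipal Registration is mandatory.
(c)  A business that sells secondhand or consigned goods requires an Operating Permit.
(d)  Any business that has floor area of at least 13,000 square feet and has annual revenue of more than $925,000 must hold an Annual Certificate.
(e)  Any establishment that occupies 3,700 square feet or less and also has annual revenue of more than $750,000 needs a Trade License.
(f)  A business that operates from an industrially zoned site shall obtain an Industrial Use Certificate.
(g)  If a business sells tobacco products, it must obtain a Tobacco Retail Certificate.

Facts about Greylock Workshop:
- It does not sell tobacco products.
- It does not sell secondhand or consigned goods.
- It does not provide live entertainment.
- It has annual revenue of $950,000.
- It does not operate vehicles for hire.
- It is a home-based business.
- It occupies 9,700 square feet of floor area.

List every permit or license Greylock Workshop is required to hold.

None

(a) does not operate vehicles for hire → Regulatory Permit not required.
(b) revenue $950,000 > $675,000; floor area 9,700 square feet < 13,300 square feet → Municipal Registration not required.
(c) does not sell secondhand or consigned goods → Operating Permit not required.
(d) floor area 9,700 square feet < 13,000 square feet; revenue $950,000 > $925,000 → Annual Certificate not required.
(e) floor area 9,700 square feet > 3,700 square feet; revenue $950,000 > $750,000 → Trade License not required.
(f) is a home-based business (not: operates from an industrially zoned site) → Industrial Use Certificate not required.
(g) does not sell tobacco products → Tobacco Retail Certificate not required.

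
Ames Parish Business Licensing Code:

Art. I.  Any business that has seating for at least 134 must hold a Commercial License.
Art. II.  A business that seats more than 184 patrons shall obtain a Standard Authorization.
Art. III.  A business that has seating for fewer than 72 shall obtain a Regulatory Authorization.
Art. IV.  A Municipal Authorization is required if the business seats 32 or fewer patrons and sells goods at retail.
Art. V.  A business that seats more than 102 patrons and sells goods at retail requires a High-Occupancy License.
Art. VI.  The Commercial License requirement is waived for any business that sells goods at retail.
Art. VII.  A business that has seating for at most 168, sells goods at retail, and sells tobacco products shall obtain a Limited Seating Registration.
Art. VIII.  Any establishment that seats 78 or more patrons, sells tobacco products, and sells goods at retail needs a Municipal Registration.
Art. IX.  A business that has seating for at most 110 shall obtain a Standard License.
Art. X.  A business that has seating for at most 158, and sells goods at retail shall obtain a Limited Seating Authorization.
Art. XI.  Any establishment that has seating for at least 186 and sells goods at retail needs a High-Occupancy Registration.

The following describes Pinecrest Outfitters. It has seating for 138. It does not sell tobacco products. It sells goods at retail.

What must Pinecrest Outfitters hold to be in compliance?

High-Occupancy License, Limited Seating Authorization

Art. I. seating 138 ≥ 134 → Commercial License required.
Art. II. seating 138 ≤ 184 → Standard Authorization not required.
Art. III. seating 138 ≥ 72 → Regulatory Authorization not required.
Art. IV. seating 138 > 32; sells goods at retail → Municipal Authorization not required.
Art. V. seating 138 > 102; sells goods at retail → High-Occupancy License required.
Art. VI. sells goods at retail → exempt from Commercial License.
Art. VII. seating 138 ≤ 168; sells goods at retail; does not sell tobacco products → Limited Seating Registration not required.
Art. VIII. seating 138 ≥ 78; does not sell tobacco products; sells goods at retail → Municipal Registration not required.
Art. IX. seating 138 > 110 → Standard License not required.
Art. X. seating 138 ≤ 158; sells goods at retail → Limited Seating Authorization required.
Art. XI. seating 138 < 186; sells goods at retail → High-Occupancy Registration not required.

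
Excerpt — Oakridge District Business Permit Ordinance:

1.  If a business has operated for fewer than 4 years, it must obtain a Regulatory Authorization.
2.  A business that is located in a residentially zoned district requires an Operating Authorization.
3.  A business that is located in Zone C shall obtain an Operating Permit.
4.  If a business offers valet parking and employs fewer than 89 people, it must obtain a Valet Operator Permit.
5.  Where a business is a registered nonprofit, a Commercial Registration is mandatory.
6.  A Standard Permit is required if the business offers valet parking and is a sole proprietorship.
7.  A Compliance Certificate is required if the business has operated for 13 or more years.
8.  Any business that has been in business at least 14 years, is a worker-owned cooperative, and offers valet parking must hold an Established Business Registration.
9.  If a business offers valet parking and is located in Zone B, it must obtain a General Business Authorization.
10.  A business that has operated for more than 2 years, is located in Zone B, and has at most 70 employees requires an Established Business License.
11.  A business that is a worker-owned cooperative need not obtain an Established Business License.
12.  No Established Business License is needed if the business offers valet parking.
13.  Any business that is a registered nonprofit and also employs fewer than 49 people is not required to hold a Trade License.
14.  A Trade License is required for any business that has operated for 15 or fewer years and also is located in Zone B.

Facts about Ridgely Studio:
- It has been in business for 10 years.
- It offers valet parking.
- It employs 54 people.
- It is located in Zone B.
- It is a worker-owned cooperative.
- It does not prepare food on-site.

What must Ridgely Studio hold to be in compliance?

General Business Authorization, Trade License, Valet Operator Permit

1. years in business 10 ≥ 4 → Regulatory Authorization not required.
2. is located in Zone B (not: is located in a residentially zoned district) → Operating Authorization not required.
3. is located in Zone B (not: is located in Zone C) → Operating Permit not required.
4. offers valet parking; employees 54 < 89 → Valet Operator Permit required.
5. is a worker-owned cooperative (not: is a registered nonprofit) → Commercial Registration not required.
6. offers valet parking; is a worker-owned cooperative (not: is a sole proprietorship) → Standard Permit not required.
7. years in business 10 < 13 → Compliance Certificate not required.
8. years in business 10 < 14; is a worker-owned cooperative; offers valet parking → Established Business Registration not required.
9. offers valet parking; is located in Zone B → General Business Authorization required.
10. years in business 10 > 2; is located in Zone B; employees 54 ≤ 70 → Established Business License required.
11. is a worker-owned cooperative → exempt from Established Business License.
12. offers valet parking → exempt from Established Business License.
13. is a worker-owned cooperative (not: is a registered nonprofit); employees 54 ≥ 49 → Trade License exemption does not apply.
14. years in business 10 ≤ 15; is located in Zone B → Trade License required.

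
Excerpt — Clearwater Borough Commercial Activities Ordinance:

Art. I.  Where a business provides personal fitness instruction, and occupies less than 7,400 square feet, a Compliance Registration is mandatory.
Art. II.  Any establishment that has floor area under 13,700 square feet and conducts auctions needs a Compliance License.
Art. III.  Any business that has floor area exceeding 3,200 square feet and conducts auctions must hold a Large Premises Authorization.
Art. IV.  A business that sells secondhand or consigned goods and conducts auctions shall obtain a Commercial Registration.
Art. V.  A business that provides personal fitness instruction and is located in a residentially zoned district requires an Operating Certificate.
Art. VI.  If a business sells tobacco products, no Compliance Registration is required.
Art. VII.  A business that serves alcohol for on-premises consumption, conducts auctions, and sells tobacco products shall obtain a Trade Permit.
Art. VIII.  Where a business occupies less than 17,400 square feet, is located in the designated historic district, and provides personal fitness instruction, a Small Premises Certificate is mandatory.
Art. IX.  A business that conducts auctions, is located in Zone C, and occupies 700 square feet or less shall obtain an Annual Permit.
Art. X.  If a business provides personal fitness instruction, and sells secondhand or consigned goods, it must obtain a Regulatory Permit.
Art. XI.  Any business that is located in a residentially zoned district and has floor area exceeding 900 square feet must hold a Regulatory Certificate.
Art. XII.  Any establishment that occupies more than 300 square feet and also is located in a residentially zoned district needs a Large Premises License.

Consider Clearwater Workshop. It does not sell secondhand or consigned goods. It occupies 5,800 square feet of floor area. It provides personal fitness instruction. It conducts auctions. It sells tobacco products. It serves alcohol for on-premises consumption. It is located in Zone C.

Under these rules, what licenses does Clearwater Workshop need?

Compliance License, Large Premises Authorization, Trade Permit

Art. I. provides personal fitness instruction; floor area 5,800 square feet < 7,400 square feet → Compliance Registration required.
Art. II. floor area 5,800 square feet < 13,700 square feet; conducts auctions → Compliance License required.
Art. III. floor area 5,800 square feet > 3,200 square feet; conducts auctions → Large Premises Authorization required.
Art. IV. does not sell secondhand or consigned goods; conducts auctions → Commercial Registration not required.
Art. V. provides personal fitness instruction; is located in Zone C (not: is located in a residentially zoned district) → Operating Certificate not required.
Art. VI. sells tobacco products → exempt from Compliance Registration.
Art. VII. serves alcohol for on-premises consumption; conducts auctions; sells tobacco products → Trade Permit required.
Art. VIII. floor area 5,800 square feet < 17,400 square feet; is located in Zone C (not: is located in the designated historic district); provides personal fitness instruction → Small Premises Certificate not required.
Art. IX. conducts auctions; is located in Zone C; floor area 5,800 square feet > 700 square feet → Annual Permit not required.
Art. X. provides personal fitness instruction; does not sell secondhand or consigned goods → Regulatory Permit not required.
Art. XI. is located in Zone C (not: is located in a residentially zoned district); floor area 5,800 square feet > 900 square feet → Regulatory Certificate not required.
Art. XII. floor area 5,800 square feet > 300 square feet; is located in Zone C (not: is located in a residentially zoned district) → Large Premises License not required.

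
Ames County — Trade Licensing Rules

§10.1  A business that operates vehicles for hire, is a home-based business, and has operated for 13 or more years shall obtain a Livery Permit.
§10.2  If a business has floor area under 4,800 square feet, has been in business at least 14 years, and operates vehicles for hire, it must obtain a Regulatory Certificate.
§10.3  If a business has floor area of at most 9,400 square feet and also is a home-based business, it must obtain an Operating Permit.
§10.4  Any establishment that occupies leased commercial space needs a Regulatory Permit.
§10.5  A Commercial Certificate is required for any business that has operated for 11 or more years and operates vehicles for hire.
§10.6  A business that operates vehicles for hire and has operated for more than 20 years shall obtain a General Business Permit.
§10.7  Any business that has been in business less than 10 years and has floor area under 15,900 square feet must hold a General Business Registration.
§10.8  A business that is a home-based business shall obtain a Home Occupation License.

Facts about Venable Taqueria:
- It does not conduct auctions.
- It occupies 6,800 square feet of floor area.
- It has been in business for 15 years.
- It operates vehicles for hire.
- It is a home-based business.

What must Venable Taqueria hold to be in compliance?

Commercial Certificate, Home Occupation License, Livery Permit, Operating Permit

§10.1 operates vehicles for hire; is a home-based business; years in business 15 ≥ 13 → Livery Permit required.
§10.2 floor area 6,800 square feet ≥ 4,800 square feet; years in business 15 ≥ 14; operates vehicles for hire → Regulatory Certificate not required.
§10.3 floor area 6,800 square feet ≤ 9,400 square feet; is a home-based business → Operating Permit required.
§10.4 is a home-based business (not: occupies leased commercial space) → Regulatory Permit not required.
§10.5 years in business 15 ≥ 11; operates vehicles for hire → Commercial Certificate required.
§10.6 operates vehicles for hire; years in business 15 ≤ 20 → General Business Permit not required.
§10.7 years in business 15 ≥ 10; floor area 6,800 square feet < 15,900 square feet → General Business Registration not required.
§10.8 is a home-based business → Home Occupation License required.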